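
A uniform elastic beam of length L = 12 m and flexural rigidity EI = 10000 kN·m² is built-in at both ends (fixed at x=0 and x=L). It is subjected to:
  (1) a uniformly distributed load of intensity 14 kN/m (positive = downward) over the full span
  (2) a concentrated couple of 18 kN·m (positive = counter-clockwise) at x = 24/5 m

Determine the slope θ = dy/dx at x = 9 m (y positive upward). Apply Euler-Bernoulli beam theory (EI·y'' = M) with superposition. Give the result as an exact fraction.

θ(9) = 567/31250 rad

Load 1 — uniform load w=14 kN/m over full span:
  θ_1 = -wx(L-x)(L-2x)/(12EI) = -14·9·(12-9)·(12-2·9)/(12·10000) = 189/10000 rad
Load 2 — applied couple M₀=18 kN·m at a=24/5 m (b=L-a=36/5):
  θ_2 = (R_Ax²/2 - M_Ax - M₀(x-a))/EI  [x>a] with R_A=54/25, M_A=54/25 = ((54/25)·9²/2 - (54/25)·9 - 18·(9-(24/5)))/10000 = -189/250000 rad
Superposition: θ = Σ θ_i = 567/31250 rad ≈ 0.018144 rad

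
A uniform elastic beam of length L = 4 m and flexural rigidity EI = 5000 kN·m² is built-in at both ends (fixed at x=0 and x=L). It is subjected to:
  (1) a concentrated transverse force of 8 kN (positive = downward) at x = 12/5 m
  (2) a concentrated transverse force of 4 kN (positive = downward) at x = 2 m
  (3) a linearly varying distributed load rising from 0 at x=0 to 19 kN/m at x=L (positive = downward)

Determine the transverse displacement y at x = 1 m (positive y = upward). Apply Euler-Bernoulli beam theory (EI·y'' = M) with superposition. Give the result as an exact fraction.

y(1) = -2371/2400000 m

Load 1 — point force P=8 kN at a=12/5 m (b=L-a=8/5):
  y_1 = -Pb²x²(3aL-(3a+b)x)/(6L³EI)  [x≤a] = -8·(8/5)²·1²·(3·(12/5)·4-(3·(12/5)+(8/5))·1)/(6·4³·5000) = -2/9375 m
Load 2 — point force P=4 kN at a=2 m (b=L-a=2):
  y_2 = -Pb²x²(3aL-(3a+b)x)/(6L³EI)  [x≤a] = -4·2²·1²·(3·2·4-(3·2+2)·1)/(6·4³·5000) = -1/7500 m
Load 3 — triangular load w₀=19 kN/m (0→w₀ over full span):
  y_3 = -w₀x²(L-x)²(x+2L)/(120LEI) = -19·1²·(4-1)²·(1+2·4)/(120·4·5000) = -513/800000 m
Superposition: y = Σ y_i = -2371/2400000 m ≈ -0.000988 m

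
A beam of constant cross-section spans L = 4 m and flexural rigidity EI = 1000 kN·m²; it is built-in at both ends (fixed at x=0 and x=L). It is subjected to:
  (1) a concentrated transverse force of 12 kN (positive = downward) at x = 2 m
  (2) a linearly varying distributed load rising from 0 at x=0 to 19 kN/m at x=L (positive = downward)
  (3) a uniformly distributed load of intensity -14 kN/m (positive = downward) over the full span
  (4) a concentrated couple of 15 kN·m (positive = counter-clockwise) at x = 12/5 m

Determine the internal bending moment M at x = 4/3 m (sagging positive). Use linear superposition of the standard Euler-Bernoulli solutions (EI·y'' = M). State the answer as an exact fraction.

M(4/3) = 554/405 kN·m

Load 1 — point force P=12 kN at a=2 m (b=L-a=2):
  M_1 = Pb²(3a+b)x/L³ - Pab²/L²  [x≤a] = 12·2²·(3·2+2)·(4/3)/4³ - 12·2·2²/4² = 2 kN·m
Load 2 — triangular load w₀=19 kN/m (0→w₀ over full span):
  M_2 = 3w₀Lx/20 - w₀L²/30 - w₀x³/(6L) = 3·19·4·(4/3)/20 - 19·4²/30 - 19·(4/3)³/(6·4) = 1292/405 kN·m
Load 3 — uniform load w=-14 kN/m over full span:
  M_3 = wLx/2 - wL²/12 - wx²/2 = (-14)·4·(4/3)/2 - (-14)·4²/12 - (-14)·(4/3)²/2 = -56/9 kN·m
Load 4 — applied couple M₀=15 kN·m at a=12/5 m (b=L-a=8/5):
  M_4 = R_Ax - M_A  [x≤a] with R_A=27/5, M_A=24/5 = (27/5)·(4/3) - (24/5) = 12/5 kN·m
Superposition: M = Σ M_i = 554/405 kN·m ≈ 1.367901 kN·m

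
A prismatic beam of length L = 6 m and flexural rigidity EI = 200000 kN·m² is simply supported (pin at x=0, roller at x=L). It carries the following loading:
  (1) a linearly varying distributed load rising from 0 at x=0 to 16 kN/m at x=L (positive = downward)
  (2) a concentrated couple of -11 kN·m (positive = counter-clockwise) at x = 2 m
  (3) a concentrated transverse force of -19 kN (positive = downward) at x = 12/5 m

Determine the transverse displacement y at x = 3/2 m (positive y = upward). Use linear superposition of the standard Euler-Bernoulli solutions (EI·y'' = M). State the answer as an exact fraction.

Load 1 — triangular load w₀=16 kN/m (0→w₀ over full span):
  y_1 = -w₀x(7L⁴-10L²x²+3x⁴)/(360LEI) = -16·(3/2)·(7·6⁴-10·6²·(3/2)²+3·(3/2)⁴)/(360·6·200000) = -2943/6400000 m
Load 2 — applied couple M₀=-11 kN·m at a=2 m (b=L-a=4):
  y_2 = (M₀x³/(6L)+C₁x)/EI  [x≤a] with C₁=M₀(3b²-L²)/(6L)=-11/3 = ((-11)·(3/2)³/(6·6)+(-11/3)·(3/2))/200000 = -209/6400000 m
Load 3 — point force P=-19 kN at a=12/5 m (b=L-a=18/5):
  y_3 = -Pbx(L²-b²-x²)/(6LEI)  [x≤a] = -(-19)·(18/5)·(3/2)·(6²-(18/5)²-(3/2)²)/(6·6·200000) = 118503/400000000 m
Superposition: y = Σ y_i = -78497/400000000 m ≈ -0.000196 m

y(3/2) = -78497/400000000 m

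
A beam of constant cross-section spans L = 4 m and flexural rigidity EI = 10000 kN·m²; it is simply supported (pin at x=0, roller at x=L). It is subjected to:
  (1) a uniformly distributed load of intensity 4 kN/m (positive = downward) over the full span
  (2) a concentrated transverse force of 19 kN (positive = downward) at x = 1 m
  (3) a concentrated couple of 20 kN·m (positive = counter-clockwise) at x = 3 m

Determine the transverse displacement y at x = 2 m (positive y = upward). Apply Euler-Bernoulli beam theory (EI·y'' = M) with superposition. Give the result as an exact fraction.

Load 1 — uniform load w=4 kN/m over full span:
  y_1 = -wx(L³-2Lx²+x³)/(24EI) = -4·2·(4³-2·4·2²+2³)/(24·10000) = -1/750 m
Load 2 — point force P=19 kN at a=1 m (b=L-a=3):
  y_2 = -Pa(L-x)(2Lx-a²-x²)/(6LEI)  [x>a] = -19·1·(4-2)·(2·4·2-1²-2²)/(6·4·10000) = -209/120000 m
Load 3 — applied couple M₀=20 kN·m at a=3 m (b=L-a=1):
  y_3 = (M₀x³/(6L)+C₁x)/EI  [x≤a] with C₁=M₀(3b²-L²)/(6L)=-65/6 = (20·2³/(6·4)+(-65/6)·2)/10000 = -3/2000 m
Superposition: y = Σ y_i = -183/40000 m ≈ -0.004575 m

y(2) = -183/40000 m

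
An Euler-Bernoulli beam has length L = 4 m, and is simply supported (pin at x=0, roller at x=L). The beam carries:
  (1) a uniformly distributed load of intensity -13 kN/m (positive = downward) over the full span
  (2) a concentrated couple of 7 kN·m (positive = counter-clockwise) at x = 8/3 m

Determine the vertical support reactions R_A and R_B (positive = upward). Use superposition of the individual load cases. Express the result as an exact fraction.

R_A = -97/4 kN, R_B = -111/4 kN

Load 1 — uniform load w=-13 kN/m over full span:
  R_A = wL/2 = (-13)·4/2 = -26 kN
  R_B = wL/2 = (-13)·4/2 = -26 kN
Load 2 — applied couple M₀=7 kN·m at a=8/3 m (b=L-a=4/3):
  R_A = M₀/L = 7/4 kN
  R_B = -M₀/L = -7/4 kN
Superposition: R_A = -97/4 kN, R_B = -111/4 kN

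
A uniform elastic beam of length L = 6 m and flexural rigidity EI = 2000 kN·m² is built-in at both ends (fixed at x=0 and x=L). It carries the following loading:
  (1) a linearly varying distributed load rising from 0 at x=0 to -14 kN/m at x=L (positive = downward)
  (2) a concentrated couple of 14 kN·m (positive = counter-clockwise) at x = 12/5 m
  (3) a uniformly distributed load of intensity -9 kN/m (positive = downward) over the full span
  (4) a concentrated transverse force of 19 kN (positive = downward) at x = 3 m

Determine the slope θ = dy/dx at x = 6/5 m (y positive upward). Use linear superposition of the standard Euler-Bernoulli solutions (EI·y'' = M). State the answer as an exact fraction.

θ(6/5) = 21231/2500000 rad

Load 1 — triangular load w₀=-14 kN/m (0→w₀ over full span):
  θ_1 = -w₀(2x(L-x)(L-2x)(x+2L)+x²(L-x)²)/(120LEI) = -(-14)·(2·(6/5)·(6-(6/5))·(6-2·(6/5))·((6/5)+2·6)+(6/5)²·(6-(6/5))²)/(120·6·2000) = 441/78125 rad
Load 2 — applied couple M₀=14 kN·m at a=12/5 m (b=L-a=18/5):
  θ_2 = (R_Ax²/2 - M_Ax)/EI  [x≤a] with R_A=84/25, M_A=42/25 = ((84/25)·(6/5)²/2 - (42/25)·(6/5))/2000 = 63/312500 rad
Load 3 — uniform load w=-9 kN/m over full span:
  θ_3 = -wx(L-x)(L-2x)/(12EI) = -(-9)·(6/5)·(6-(6/5))·(6-2·(6/5))/(12·2000) = 243/31250 rad
Load 4 — point force P=19 kN at a=3 m (b=L-a=3):
  θ_4 = -Pb²x(2aL-(3a+b)x)/(2L³EI)  [x≤a] = -19·3²·(6/5)·(2·3·6-(3·3+3)·(6/5))/(2·6³·2000) = -513/100000 rad
Superposition: θ = Σ θ_i = 21231/2500000 rad ≈ 0.008492 rad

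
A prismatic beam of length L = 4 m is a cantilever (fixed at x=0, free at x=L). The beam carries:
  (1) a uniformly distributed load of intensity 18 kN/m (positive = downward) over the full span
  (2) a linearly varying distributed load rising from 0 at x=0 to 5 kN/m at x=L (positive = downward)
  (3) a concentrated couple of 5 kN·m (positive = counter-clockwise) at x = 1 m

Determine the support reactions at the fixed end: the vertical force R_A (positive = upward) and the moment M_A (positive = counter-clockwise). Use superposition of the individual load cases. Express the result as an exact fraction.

Load 1 — uniform load w=18 kN/m over full span:
  R_A = wL = 18·4 = 72 kN
  M_A = wL²/2 = 18·4²/2 = 144 kN·m
Load 2 — triangular load w₀=5 kN/m (0→w₀ over full span):
  R_A = w₀L/2 = 5·4/2 = 10 kN
  M_A = w₀L²/3 = 5·4²/3 = 80/3 kN·m
Load 3 — applied couple M₀=5 kN·m at a=1 m (b=L-a=3):
  R_A = 0 kN
  M_A = -M₀ = -5 kN·m
Superposition: R_A = 82 kN, M_A = 497/3 kN·m

R_A = 82 kN, M_A = 497/3 kN·m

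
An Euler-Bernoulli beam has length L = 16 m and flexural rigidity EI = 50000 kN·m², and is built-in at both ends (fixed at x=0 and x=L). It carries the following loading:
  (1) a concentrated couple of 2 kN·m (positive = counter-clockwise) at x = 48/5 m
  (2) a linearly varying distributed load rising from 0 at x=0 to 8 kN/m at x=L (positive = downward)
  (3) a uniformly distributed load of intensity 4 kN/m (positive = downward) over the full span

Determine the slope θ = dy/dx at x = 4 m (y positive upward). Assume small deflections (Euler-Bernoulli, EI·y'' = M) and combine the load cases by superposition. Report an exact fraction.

Load 1 — applied couple M₀=2 kN·m at a=48/5 m (b=L-a=32/5):
  θ_1 = (R_Ax²/2 - M_Ax)/EI  [x≤a] with R_A=9/50, M_A=16/25 = ((9/50)·4²/2 - (16/25)·4)/50000 = -7/312500 rad
Load 2 — triangular load w₀=8 kN/m (0→w₀ over full span):
  θ_2 = -w₀(2x(L-x)(L-2x)(x+2L)+x²(L-x)²)/(120LEI) = -8·(2·4·(16-4)·(16-2·4)·(4+2·16)+4²·(16-4)²)/(120·16·50000) = -39/15625 rad
Load 3 — uniform load w=4 kN/m over full span:
  θ_3 = -wx(L-x)(L-2x)/(12EI) = -4·4·(16-4)·(16-2·4)/(12·50000) = -8/3125 rad
Superposition: θ = Σ θ_i = -1587/312500 rad ≈ -0.005078 rad

θ(4) = -1587/312500 rad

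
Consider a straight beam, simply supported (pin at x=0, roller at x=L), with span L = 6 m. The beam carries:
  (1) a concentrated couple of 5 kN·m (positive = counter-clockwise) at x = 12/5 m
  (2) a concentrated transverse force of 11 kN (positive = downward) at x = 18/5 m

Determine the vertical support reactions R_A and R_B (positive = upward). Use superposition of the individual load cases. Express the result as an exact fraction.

R_A = 157/30 kN, R_B = 173/30 kN

Load 1 — applied couple M₀=5 kN·m at a=12/5 m (b=L-a=18/5):
  R_A = M₀/L = 5/6 kN
  R_B = -M₀/L = -5/6 kN
Load 2 — point force P=11 kN at a=18/5 m (b=L-a=12/5):
  R_A = Pb/L = 11·(12/5)/6 = 22/5 kN
  R_B = Pa/L = 11·(18/5)/6 = 33/5 kN
Superposition: R_A = 157/30 kN, R_B = 173/30 kN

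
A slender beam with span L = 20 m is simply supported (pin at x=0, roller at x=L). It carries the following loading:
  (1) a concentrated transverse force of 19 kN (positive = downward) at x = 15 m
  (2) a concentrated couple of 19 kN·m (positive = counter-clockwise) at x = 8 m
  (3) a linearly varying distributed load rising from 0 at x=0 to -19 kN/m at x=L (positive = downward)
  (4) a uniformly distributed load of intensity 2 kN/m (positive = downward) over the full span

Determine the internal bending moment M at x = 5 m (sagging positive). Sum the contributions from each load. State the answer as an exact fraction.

M(5) = -1547/8 kN·m

Load 1 — point force P=19 kN at a=15 m (b=L-a=5):
  M_1 = Pbx/L  [x≤a] = 19·5·5/20 = 95/4 kN·m
Load 2 — applied couple M₀=19 kN·m at a=8 m (b=L-a=12):
  M_2 = M₀x/L  [x≤a] = 19·5/20 = 19/4 kN·m
Load 3 — triangular load w₀=-19 kN/m (0→w₀ over full span):
  M_3 = w₀Lx/6 - w₀x³/(6L) = (-19)·20·5/6 - (-19)·5³/(6·20) = -2375/8 kN·m
Load 4 — uniform load w=2 kN/m over full span:
  M_4 = wx(L-x)/2 = 2·5·(20-5)/2 = 75 kN·m
Superposition: M = Σ M_i = -1547/8 kN·m ≈ -193.375000 kN·m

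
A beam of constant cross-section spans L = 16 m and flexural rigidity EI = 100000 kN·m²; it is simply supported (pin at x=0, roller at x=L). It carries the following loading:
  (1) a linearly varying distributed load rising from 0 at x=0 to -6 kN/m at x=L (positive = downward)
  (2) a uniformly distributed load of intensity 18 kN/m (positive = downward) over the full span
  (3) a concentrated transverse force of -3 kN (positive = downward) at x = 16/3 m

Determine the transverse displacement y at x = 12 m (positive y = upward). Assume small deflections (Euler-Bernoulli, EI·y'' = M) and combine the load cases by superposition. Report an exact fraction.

y(12) = -15017/168750 m

Load 1 — triangular load w₀=-6 kN/m (0→w₀ over full span):
  y_1 = -w₀x(7L⁴-10L²x²+3x⁴)/(360LEI) = -(-6)·12·(7·16⁴-10·16²·12²+3·12⁴)/(360·16·100000) = 119/6250 m
Load 2 — uniform load w=18 kN/m over full span:
  y_2 = -wx(L³-2Lx²+x³)/(24EI) = -18·12·(16³-2·16·12²+12³)/(24·100000) = -342/3125 m
Load 3 — point force P=-3 kN at a=16/3 m (b=L-a=32/3):
  y_3 = -Pa(L-x)(2Lx-a²-x²)/(6LEI)  [x>a] = -(-3)·(16/3)·(16-12)·(2·16·12-(16/3)²-12²)/(6·16·100000) = 119/84375 m
Superposition: y = Σ y_i = -15017/168750 m ≈ -0.088990 m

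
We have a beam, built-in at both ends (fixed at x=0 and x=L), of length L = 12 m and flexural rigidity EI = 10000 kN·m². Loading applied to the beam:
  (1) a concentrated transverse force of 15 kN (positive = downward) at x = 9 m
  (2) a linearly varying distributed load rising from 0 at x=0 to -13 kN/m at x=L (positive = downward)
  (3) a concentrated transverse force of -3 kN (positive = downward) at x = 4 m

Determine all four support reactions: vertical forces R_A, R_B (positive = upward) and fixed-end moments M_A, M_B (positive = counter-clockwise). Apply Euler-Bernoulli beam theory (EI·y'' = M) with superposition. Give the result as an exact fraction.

Load 1 — point force P=15 kN at a=9 m (b=L-a=3):
  R_A = Pb²(3a+b)/L³ = 15·3²·(3·9+3)/12³ = 75/32 kN
  M_A = Pab²/L² = 15·9·3²/12² = 135/16 kN·m
  R_B = Pa²(a+3b)/L³ = 15·9²·(9+3·3)/12³ = 405/32 kN
  M_B = -Pa²b/L² = -15·9²·3/12² = -405/16 kN·m
Load 2 — triangular load w₀=-13 kN/m (0→w₀ over full span):
  R_A = 3w₀L/20 = 3·(-13)·12/20 = -117/5 kN
  M_A = w₀L²/30 = (-13)·12²/30 = -312/5 kN·m
  R_B = 7w₀L/20 = 7·(-13)·12/20 = -273/5 kN
  M_B = -w₀L²/20 = -(-13)·12²/20 = 468/5 kN·m
Load 3 — point force P=-3 kN at a=4 m (b=L-a=8):
  R_A = Pb²(3a+b)/L³ = (-3)·8²·(3·4+8)/12³ = -20/9 kN
  M_A = Pab²/L² = (-3)·4·8²/12² = -16/3 kN·m
  R_B = Pa²(a+3b)/L³ = (-3)·4²·(4+3·8)/12³ = -7/9 kN
  M_B = -Pa²b/L² = -(-3)·4²·8/12² = 8/3 kN·m
Superposition: R_A = -33521/1440 kN, M_A = -14231/240 kN·m, R_B = -61519/1440 kN, M_B = 17029/240 kN·m

R_A = -33521/1440 kN, M_A = -14231/240 kN·m, R_B = -61519/1440 kN, M_B = 17029/240 kN·m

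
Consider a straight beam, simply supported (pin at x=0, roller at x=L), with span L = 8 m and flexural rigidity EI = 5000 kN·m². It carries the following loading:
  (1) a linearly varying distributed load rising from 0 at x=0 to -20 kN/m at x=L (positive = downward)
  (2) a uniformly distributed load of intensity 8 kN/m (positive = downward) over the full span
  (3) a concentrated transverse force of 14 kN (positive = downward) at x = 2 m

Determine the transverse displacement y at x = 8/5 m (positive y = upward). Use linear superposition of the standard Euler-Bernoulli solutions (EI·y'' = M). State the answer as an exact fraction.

y(8/5) = -9393/1953125 m

Load 1 — triangular load w₀=-20 kN/m (0→w₀ over full span):
  y_1 = -w₀x(7L⁴-10L²x²+3x⁴)/(360LEI) = -(-20)·(8/5)·(7·8⁴-10·8²·(8/5)²+3·(8/5)⁴)/(360·8·5000) = 352256/5859375 m
Load 2 — uniform load w=8 kN/m over full span:
  y_2 = -wx(L³-2Lx²+x³)/(24EI) = -8·(8/5)·(8³-2·8·(8/5)²+(8/5)³)/(24·5000) = -59392/1171875 m
Load 3 — point force P=14 kN at a=2 m (b=L-a=6):
  y_3 = -Pbx(L²-b²-x²)/(6LEI)  [x≤a] = -14·6·(8/5)·(8²-6²-(8/5)²)/(6·8·5000) = -1113/78125 m
Superposition: y = Σ y_i = -9393/1953125 m ≈ -0.004809 m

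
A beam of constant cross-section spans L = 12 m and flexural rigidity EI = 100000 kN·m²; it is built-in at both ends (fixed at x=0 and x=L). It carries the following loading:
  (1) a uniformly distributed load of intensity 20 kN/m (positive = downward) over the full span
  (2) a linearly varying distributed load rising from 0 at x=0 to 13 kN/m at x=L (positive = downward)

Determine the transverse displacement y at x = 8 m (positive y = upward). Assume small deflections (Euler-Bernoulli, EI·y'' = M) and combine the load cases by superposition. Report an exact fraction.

Load 1 — uniform load w=20 kN/m over full span:
  y_1 = -wx²(L-x)²/(24EI) = -20·8²·(12-8)²/(24·100000) = -16/1875 m
Load 2 — triangular load w₀=13 kN/m (0→w₀ over full span):
  y_2 = -w₀x²(L-x)²(x+2L)/(120LEI) = -13·8²·(12-8)²·(8+2·12)/(120·12·100000) = -416/140625 m
Superposition: y = Σ y_i = -1616/140625 m ≈ -0.011492 m

y(8) = -1616/140625 m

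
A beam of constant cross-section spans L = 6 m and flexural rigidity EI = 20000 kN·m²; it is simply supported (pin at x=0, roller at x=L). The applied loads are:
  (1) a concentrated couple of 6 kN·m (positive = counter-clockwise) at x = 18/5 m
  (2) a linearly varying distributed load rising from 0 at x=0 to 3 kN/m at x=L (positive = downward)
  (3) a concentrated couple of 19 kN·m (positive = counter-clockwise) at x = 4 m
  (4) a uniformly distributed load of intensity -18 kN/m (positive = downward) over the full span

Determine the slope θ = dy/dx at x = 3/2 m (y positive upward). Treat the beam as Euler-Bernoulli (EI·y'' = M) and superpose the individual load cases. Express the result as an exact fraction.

Load 1 — applied couple M₀=6 kN·m at a=18/5 m (b=L-a=12/5):
  θ_1 = (M₀x²/(2L)+C₁)/EI  [x≤a] with C₁=M₀(3b²-L²)/(6L)=-78/25 = (6·(3/2)²/(2·6)+(-78/25))/20000 = -399/4000000 rad
Load 2 — triangular load w₀=3 kN/m (0→w₀ over full span):
  θ_2 = -w₀(7L⁴-30L²x²+15x⁴)/(360LEI) = -3·(7·6⁴-30·6²·(3/2)²+15·(3/2)⁴)/(360·6·20000) = -11943/25600000 rad
Load 3 — applied couple M₀=19 kN·m at a=4 m (b=L-a=2):
  θ_3 = (M₀x²/(2L)+C₁)/EI  [x≤a] with C₁=M₀(3b²-L²)/(6L)=-38/3 = (19·(3/2)²/(2·6)+(-38/3))/20000 = -437/960000 rad
Load 4 — uniform load w=-18 kN/m over full span:
  θ_4 = -w(L³-6Lx²+4x³)/(24EI) = -(-18)·(6³-6·6·(3/2)²+4·(3/2)³)/(24·20000) = 891/160000 rad
Superposition: θ = Σ θ_i = 1746151/384000000 rad ≈ 0.004547 rad

θ(3/2) = 1746151/384000000 rad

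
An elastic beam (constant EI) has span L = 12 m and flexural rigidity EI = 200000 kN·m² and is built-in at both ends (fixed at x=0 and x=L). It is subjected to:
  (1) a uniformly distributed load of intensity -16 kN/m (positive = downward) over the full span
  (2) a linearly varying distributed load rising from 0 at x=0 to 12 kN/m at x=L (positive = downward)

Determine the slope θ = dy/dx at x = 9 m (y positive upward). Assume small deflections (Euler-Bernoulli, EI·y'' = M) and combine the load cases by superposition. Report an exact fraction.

Load 1 — uniform load w=-16 kN/m over full span:
  θ_1 = -wx(L-x)(L-2x)/(12EI) = -(-16)·9·(12-9)·(12-2·9)/(12·200000) = -27/25000 rad
Load 2 — triangular load w₀=12 kN/m (0→w₀ over full span):
  θ_2 = -w₀(2x(L-x)(L-2x)(x+2L)+x²(L-x)²)/(120LEI) = -12·(2·9·(12-9)·(12-2·9)·(9+2·12)+9²·(12-9)²)/(120·12·200000) = 3321/8000000 rad
Superposition: θ = Σ θ_i = -5319/8000000 rad ≈ -0.000665 rad

θ(9) = -5319/8000000 rad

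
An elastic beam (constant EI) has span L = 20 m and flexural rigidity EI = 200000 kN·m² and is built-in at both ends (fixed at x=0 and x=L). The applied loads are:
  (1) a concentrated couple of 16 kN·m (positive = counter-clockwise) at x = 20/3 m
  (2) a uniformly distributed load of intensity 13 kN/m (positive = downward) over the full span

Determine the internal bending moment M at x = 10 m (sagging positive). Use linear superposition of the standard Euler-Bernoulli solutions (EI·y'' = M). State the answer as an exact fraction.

M(10) = 634/3 kN·m

Load 1 — applied couple M₀=16 kN·m at a=20/3 m (b=L-a=40/3):
  M_1 = R_Ax - M_A - M₀  [x>a] with R_A=16/15, M_A=0 = (16/15)·10 - 0 - 16 = -16/3 kN·m
Load 2 — uniform load w=13 kN/m over full span:
  M_2 = wLx/2 - wL²/12 - wx²/2 = 13·20·10/2 - 13·20²/12 - 13·10²/2 = 650/3 kN·m
Superposition: M = Σ M_i = 634/3 kN·m ≈ 211.333333 kN·m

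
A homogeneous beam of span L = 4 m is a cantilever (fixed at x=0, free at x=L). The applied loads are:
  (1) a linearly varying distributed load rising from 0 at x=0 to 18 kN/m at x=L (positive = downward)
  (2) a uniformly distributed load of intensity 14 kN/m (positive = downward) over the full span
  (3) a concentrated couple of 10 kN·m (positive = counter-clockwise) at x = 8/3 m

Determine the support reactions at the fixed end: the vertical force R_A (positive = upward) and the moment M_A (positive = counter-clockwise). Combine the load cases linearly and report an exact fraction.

R_A = 92 kN, M_A = 198 kN·m

Load 1 — triangular load w₀=18 kN/m (0→w₀ over full span):
  R_A = w₀L/2 = 18·4/2 = 36 kN
  M_A = w₀L²/3 = 18·4²/3 = 96 kN·m
Load 2 — uniform load w=14 kN/m over full span:
  R_A = wL = 14·4 = 56 kN
  M_A = wL²/2 = 14·4²/2 = 112 kN·m
Load 3 — applied couple M₀=10 kN·m at a=8/3 m (b=L-a=4/3):
  R_A = 0 kN
  M_A = -M₀ = -10 kN·m
Superposition: R_A = 92 kN, M_A = 198 kN·m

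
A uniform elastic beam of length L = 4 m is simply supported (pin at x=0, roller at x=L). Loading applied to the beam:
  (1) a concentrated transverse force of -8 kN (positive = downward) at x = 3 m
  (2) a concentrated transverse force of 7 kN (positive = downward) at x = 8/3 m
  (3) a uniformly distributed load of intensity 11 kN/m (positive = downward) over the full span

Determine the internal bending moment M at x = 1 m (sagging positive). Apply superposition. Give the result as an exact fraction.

M(1) = 101/6 kN·m

Load 1 — point force P=-8 kN at a=3 m (b=L-a=1):
  M_1 = Pbx/L  [x≤a] = (-8)·1·1/4 = -2 kN·m
Load 2 — point force P=7 kN at a=8/3 m (b=L-a=4/3):
  M_2 = Pbx/L  [x≤a] = 7·(4/3)·1/4 = 7/3 kN·m
Load 3 — uniform load w=11 kN/m over full span:
  M_3 = wx(L-x)/2 = 11·1·(4-1)/2 = 33/2 kN·m
Superposition: M = Σ M_i = 101/6 kN·m ≈ 16.833333 kN·m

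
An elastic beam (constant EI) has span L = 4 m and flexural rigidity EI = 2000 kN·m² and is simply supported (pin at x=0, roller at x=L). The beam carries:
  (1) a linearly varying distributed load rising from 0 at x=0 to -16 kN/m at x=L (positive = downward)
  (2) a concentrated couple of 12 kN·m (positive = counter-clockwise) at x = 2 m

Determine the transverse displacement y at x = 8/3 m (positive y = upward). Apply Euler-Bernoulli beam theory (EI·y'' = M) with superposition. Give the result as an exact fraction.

y(8/3) = 2311/182250 m

Load 1 — triangular load w₀=-16 kN/m (0→w₀ over full span):
  y_1 = -w₀x(7L⁴-10L²x²+3x⁴)/(360LEI) = -(-16)·(8/3)·(7·4⁴-10·4²·(8/3)²+3·(8/3)⁴)/(360·4·2000) = 1088/91125 m
Load 2 — applied couple M₀=12 kN·m at a=2 m (b=L-a=2):
  y_2 = (M₀x³/(6L)-M₀(x-a)²/2+C₁x)/EI  [x>a] with C₁=M₀(3b²-L²)/(6L)=-2 = (12·(8/3)³/(6·4)-12·((8/3)-2)²/2+(-2)·(8/3))/2000 = 1/1350 m
Superposition: y = Σ y_i = 2311/182250 m ≈ 0.012680 m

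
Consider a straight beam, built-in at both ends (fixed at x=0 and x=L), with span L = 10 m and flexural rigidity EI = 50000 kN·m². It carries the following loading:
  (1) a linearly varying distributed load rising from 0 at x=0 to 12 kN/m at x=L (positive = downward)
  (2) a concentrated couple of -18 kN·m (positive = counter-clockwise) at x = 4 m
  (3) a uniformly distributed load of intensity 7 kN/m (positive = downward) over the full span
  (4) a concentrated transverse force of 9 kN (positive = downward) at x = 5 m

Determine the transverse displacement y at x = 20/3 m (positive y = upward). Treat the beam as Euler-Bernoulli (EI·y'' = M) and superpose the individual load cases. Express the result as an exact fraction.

y(20/3) = -158651/24300000 m

Load 1 — triangular load w₀=12 kN/m (0→w₀ over full span):
  y_1 = -w₀x²(L-x)²(x+2L)/(120LEI) = -12·(20/3)²·(10-(20/3))²·((20/3)+2·10)/(120·10·50000) = -16/6075 m
Load 2 — applied couple M₀=-18 kN·m at a=4 m (b=L-a=6):
  y_2 = (R_Ax³/6 - M_Ax²/2 - M₀(x-a)²/2)/EI  [x>a] with R_A=-324/125, M_A=-54/25 = ((-324/125)·(20/3)³/6 - (-54/25)·(20/3)²/2 - (-18)·((20/3)-4)²/2)/50000 = -1/3125 m
Load 3 — uniform load w=7 kN/m over full span:
  y_3 = -wx²(L-x)²/(24EI) = -7·(20/3)²·(10-(20/3))²/(24·50000) = -7/2430 m
Load 4 — point force P=9 kN at a=5 m (b=L-a=5):
  y_4 = -Pa²(L-x)²(3bL-(3b+a)(L-x))/(6L³EI)  [x>a] = -9·5²·(10-(20/3))²·(3·5·10-(3·5+5)·(10-(20/3)))/(6·10³·50000) = -1/1440 m
Superposition: y = Σ y_i = -158651/24300000 m ≈ -0.006529 m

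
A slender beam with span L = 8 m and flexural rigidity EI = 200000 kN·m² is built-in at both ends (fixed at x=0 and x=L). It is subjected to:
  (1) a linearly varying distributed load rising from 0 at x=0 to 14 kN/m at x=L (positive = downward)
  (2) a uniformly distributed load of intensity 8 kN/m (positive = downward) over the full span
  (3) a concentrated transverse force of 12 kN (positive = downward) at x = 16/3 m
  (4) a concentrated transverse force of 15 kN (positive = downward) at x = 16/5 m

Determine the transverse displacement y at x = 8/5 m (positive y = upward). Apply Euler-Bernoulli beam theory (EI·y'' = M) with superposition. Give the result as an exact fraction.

Load 1 — triangular load w₀=14 kN/m (0→w₀ over full span):
  y_1 = -w₀x²(L-x)²(x+2L)/(120LEI) = -14·(8/5)²·(8-(8/5))²·((8/5)+2·8)/(120·8·200000) = -19712/146484375 m
Load 2 — uniform load w=8 kN/m over full span:
  y_2 = -wx²(L-x)²/(24EI) = -8·(8/5)²·(8-(8/5))²/(24·200000) = -1024/5859375 m
Load 3 — point force P=12 kN at a=16/3 m (b=L-a=8/3):
  y_3 = -Pb²x²(3aL-(3a+b)x)/(6L³EI)  [x≤a] = -12·(8/3)²·(8/5)²·(3·(16/3)·8-(3·(16/3)+(8/3))·(8/5))/(6·8³·200000) = -368/10546875 m
Load 4 — point force P=15 kN at a=16/5 m (b=L-a=24/5):
  y_4 = -Pb²x²(3aL-(3a+b)x)/(6L³EI)  [x≤a] = -15·(24/5)²·(8/5)²·(3·(16/5)·8-(3·(16/5)+(24/5))·(8/5))/(6·8³·200000) = -756/9765625 m
Superposition: y = Σ y_i = -555868/1318359375 m ≈ -0.000422 m

y(8/5) = -555868/1318359375 m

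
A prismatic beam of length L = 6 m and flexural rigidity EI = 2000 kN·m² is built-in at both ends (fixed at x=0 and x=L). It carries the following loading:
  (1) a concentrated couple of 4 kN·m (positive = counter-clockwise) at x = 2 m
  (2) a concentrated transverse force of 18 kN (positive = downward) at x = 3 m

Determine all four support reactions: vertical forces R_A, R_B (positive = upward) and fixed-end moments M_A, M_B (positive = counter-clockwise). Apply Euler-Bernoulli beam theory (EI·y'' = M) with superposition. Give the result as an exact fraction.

Load 1 — applied couple M₀=4 kN·m at a=2 m (b=L-a=4):
  R_A = 6M₀ab/L³ = 6·4·2·4/6³ = 8/9 kN
  M_A = M₀b(2a-b)/L² = 4·4·(2·2-4)/6² = 0 kN·m
  R_B = -6M₀ab/L³ = -6·4·2·4/6³ = -8/9 kN
  M_B = M₀a(2b-a)/L² = 4·2·(2·4-2)/6² = 4/3 kN·m
Load 2 — point force P=18 kN at a=3 m (b=L-a=3):
  R_A = Pb²(3a+b)/L³ = 18·3²·(3·3+3)/6³ = 9 kN
  M_A = Pab²/L² = 18·3·3²/6² = 27/2 kN·m
  R_B = Pa²(a+3b)/L³ = 18·3²·(3+3·3)/6³ = 9 kN
  M_B = -Pa²b/L² = -18·3²·3/6² = -27/2 kN·m
Superposition: R_A = 89/9 kN, M_A = 27/2 kN·m, R_B = 73/9 kN, M_B = -73/6 kN·m

R_A = 89/9 kN, M_A = 27/2 kN·m, R_B = 73/9 kN, M_B = -73/6 kN·m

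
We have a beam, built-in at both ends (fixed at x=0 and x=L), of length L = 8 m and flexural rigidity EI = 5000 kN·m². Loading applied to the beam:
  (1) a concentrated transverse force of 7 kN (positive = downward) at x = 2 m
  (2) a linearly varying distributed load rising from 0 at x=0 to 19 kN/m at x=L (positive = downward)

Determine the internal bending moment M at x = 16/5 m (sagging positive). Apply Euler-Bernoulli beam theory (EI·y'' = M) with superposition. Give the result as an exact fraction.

Load 1 — point force P=7 kN at a=2 m (b=L-a=6):
  M_1 = Pa²(a+3b)(L-x)/L³ - Pa²b/L²  [x>a] = 7·2²·(2+3·6)·(8-(16/5))/8³ - 7·2²·6/8² = 21/8 kN·m
Load 2 — triangular load w₀=19 kN/m (0→w₀ over full span):
  M_2 = 3w₀Lx/20 - w₀L²/30 - w₀x³/(6L) = 3·19·8·(16/5)/20 - 19·8²/30 - 19·(16/5)³/(6·8) = 2432/125 kN·m
Superposition: M = Σ M_i = 22081/1000 kN·m ≈ 22.081000 kN·m

M(16/5) = 22081/1000 kN·m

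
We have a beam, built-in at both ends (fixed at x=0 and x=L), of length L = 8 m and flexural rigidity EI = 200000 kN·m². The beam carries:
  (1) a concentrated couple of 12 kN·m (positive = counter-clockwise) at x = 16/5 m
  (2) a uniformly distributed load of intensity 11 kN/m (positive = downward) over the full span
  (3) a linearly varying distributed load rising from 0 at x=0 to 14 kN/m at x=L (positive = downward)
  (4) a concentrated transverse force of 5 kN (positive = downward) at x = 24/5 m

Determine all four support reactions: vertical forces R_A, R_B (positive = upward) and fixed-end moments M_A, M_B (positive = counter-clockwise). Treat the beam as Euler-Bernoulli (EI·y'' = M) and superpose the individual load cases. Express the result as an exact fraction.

Load 1 — applied couple M₀=12 kN·m at a=16/5 m (b=L-a=24/5):
  R_A = 6M₀ab/L³ = 6·12·(16/5)·(24/5)/8³ = 54/25 kN
  M_A = M₀b(2a-b)/L² = 12·(24/5)·(2·(16/5)-(24/5))/8² = 36/25 kN·m
  R_B = -6M₀ab/L³ = -6·12·(16/5)·(24/5)/8³ = -54/25 kN
  M_B = M₀a(2b-a)/L² = 12·(16/5)·(2·(24/5)-(16/5))/8² = 96/25 kN·m
Load 2 — uniform load w=11 kN/m over full span:
  R_A = wL/2 = 11·8/2 = 44 kN
  M_A = wL²/12 = 11·8²/12 = 176/3 kN·m
  R_B = wL/2 = 11·8/2 = 44 kN
  M_B = -wL²/12 = -11·8²/12 = -176/3 kN·m
Load 3 — triangular load w₀=14 kN/m (0→w₀ over full span):
  R_A = 3w₀L/20 = 3·14·8/20 = 84/5 kN
  M_A = w₀L²/30 = 14·8²/30 = 448/15 kN·m
  R_B = 7w₀L/20 = 7·14·8/20 = 196/5 kN
  M_B = -w₀L²/20 = -14·8²/20 = -224/5 kN·m
Load 4 — point force P=5 kN at a=24/5 m (b=L-a=16/5):
  R_A = Pb²(3a+b)/L³ = 5·(16/5)²·(3·(24/5)+(16/5))/8³ = 44/25 kN
  M_A = Pab²/L² = 5·(24/5)·(16/5)²/8² = 96/25 kN·m
  R_B = Pa²(a+3b)/L³ = 5·(24/5)²·((24/5)+3·(16/5))/8³ = 81/25 kN
  M_B = -Pa²b/L² = -5·(24/5)²·(16/5)/8² = -144/25 kN·m
Superposition: R_A = 1618/25 kN, M_A = 7036/75 kN·m, R_B = 2107/25 kN, M_B = -7904/75 kN·m

R_A = 1618/25 kN, M_A = 7036/75 kN·m, R_B = 2107/25 kN, M_B = -7904/75 kN·m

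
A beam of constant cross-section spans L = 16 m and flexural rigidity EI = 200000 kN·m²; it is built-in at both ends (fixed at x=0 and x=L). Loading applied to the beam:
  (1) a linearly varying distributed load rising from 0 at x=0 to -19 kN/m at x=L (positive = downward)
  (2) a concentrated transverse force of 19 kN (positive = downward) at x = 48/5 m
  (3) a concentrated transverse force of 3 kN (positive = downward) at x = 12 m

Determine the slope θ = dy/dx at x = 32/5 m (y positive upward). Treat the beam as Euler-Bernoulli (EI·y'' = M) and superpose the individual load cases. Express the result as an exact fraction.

θ(32/5) = 51629/78125000 rad

Load 1 — triangular load w₀=-19 kN/m (0→w₀ over full span):
  θ_1 = -w₀(2x(L-x)(L-2x)(x+2L)+x²(L-x)²)/(120LEI) = -(-19)·(2·(32/5)·(16-(32/5))·(16-2·(32/5))·((32/5)+2·16)+(32/5)²·(16-(32/5))²)/(120·16·200000) = 1824/1953125 rad
Load 2 — point force P=19 kN at a=48/5 m (b=L-a=32/5):
  θ_2 = -Pb²x(2aL-(3a+b)x)/(2L³EI)  [x≤a] = -19·(32/5)²·(32/5)·(2·(48/5)·16-(3·(48/5)+(32/5))·(32/5))/(2·16³·200000) = -2432/9765625 rad
Load 3 — point force P=3 kN at a=12 m (b=L-a=4):
  θ_3 = -Pb²x(2aL-(3a+b)x)/(2L³EI)  [x≤a] = -3·4²·(32/5)·(2·12·16-(3·12+4)·(32/5))/(2·16³·200000) = -3/125000 rad
Superposition: θ = Σ θ_i = 51629/78125000 rad ≈ 0.000661 rad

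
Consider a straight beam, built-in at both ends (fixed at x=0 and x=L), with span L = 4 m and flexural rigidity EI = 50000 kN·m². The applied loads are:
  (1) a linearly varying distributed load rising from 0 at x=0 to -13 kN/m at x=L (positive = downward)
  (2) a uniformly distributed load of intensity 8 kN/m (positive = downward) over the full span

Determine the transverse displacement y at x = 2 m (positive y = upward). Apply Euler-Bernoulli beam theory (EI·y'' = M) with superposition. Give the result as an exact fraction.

Load 1 — triangular load w₀=-13 kN/m (0→w₀ over full span):
  y_1 = -w₀x²(L-x)²(x+2L)/(120LEI) = -(-13)·2²·(4-2)²·(2+2·4)/(120·4·50000) = 13/150000 m
Load 2 — uniform load w=8 kN/m over full span:
  y_2 = -wx²(L-x)²/(24EI) = -8·2²·(4-2)²/(24·50000) = -1/9375 m
Superposition: y = Σ y_i = -1/50000 m ≈ -0.000020 m

y(2) = -1/50000 m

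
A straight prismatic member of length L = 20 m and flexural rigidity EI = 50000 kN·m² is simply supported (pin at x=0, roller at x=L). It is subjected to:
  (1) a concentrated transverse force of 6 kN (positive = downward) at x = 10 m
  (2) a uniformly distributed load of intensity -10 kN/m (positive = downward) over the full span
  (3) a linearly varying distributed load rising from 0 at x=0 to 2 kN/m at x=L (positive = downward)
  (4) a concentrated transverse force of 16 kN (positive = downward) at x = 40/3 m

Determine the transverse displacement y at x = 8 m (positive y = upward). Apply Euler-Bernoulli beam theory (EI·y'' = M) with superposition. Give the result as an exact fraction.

Load 1 — point force P=6 kN at a=10 m (b=L-a=10):
  y_1 = -Pbx(L²-b²-x²)/(6LEI)  [x≤a] = -6·10·8·(20²-10²-8²)/(6·20·50000) = -59/3125 m
Load 2 — uniform load w=-10 kN/m over full span:
  y_2 = -wx(L³-2Lx²+x³)/(24EI) = -(-10)·8·(20³-2·20·8²+8³)/(24·50000) = 248/625 m
Load 3 — triangular load w₀=2 kN/m (0→w₀ over full span):
  y_3 = -w₀x(7L⁴-10L²x²+3x⁴)/(360LEI) = -2·8·(7·20⁴-10·20²·8²+3·8⁴)/(360·20·50000) = -9128/234375 m
Load 4 — point force P=16 kN at a=40/3 m (b=L-a=20/3):
  y_4 = -Pbx(L²-b²-x²)/(6LEI)  [x≤a] = -16·(20/3)·8·(20²-(20/3)²-8²)/(6·20·50000) = -10496/253125 m
Superposition: y = Σ y_i = 1882669/6328125 m ≈ 0.297508 m

y(8) = 1882669/6328125 m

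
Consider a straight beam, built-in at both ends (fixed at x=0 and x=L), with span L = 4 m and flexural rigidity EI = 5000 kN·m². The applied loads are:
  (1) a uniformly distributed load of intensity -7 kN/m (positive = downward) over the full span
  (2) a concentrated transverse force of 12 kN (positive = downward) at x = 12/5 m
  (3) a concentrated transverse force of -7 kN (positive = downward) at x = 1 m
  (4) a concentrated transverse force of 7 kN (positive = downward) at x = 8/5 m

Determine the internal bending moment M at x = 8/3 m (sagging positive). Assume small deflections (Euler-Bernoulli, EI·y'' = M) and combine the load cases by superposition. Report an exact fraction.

Load 1 — uniform load w=-7 kN/m over full span:
  M_1 = wLx/2 - wL²/12 - wx²/2 = (-7)·4·(8/3)/2 - (-7)·4²/12 - (-7)·(8/3)²/2 = -28/9 kN·m
Load 2 — point force P=12 kN at a=12/5 m (b=L-a=8/5):
  M_2 = Pa²(a+3b)(L-x)/L³ - Pa²b/L²  [x>a] = 12·(12/5)²·((12/5)+3·(8/5))·(4-(8/3))/4³ - 12·(12/5)²·(8/5)/4² = 432/125 kN·m
Load 3 — point force P=-7 kN at a=1 m (b=L-a=3):
  M_3 = Pa²(a+3b)(L-x)/L³ - Pa²b/L²  [x>a] = (-7)·1²·(1+3·3)·(4-(8/3))/4³ - (-7)·1²·3/4² = -7/48 kN·m
Load 4 — point force P=7 kN at a=8/5 m (b=L-a=12/5):
  M_4 = Pa²(a+3b)(L-x)/L³ - Pa²b/L²  [x>a] = 7·(8/5)²·((8/5)+3·(12/5))·(4-(8/3))/4³ - 7·(8/5)²·(12/5)/4² = 224/375 kN·m
Superposition: M = Σ M_i = 2867/3600 kN·m ≈ 0.796389 kN·m

M(8/3) = 2867/3600 kN·m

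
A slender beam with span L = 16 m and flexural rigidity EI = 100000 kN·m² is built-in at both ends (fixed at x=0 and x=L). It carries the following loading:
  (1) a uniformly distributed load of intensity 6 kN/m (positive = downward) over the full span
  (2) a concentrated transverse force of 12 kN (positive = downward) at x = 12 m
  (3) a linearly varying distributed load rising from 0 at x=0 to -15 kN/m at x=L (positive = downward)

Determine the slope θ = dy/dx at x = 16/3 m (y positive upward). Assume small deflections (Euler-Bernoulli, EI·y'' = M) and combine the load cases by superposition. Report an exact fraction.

θ(16/3) = 74/253125 rad

Load 1 — uniform load w=6 kN/m over full span:
  θ_1 = -wx(L-x)(L-2x)/(12EI) = -6·(16/3)·(16-(16/3))·(16-2·(16/3))/(12·100000) = -128/84375 rad
Load 2 — point force P=12 kN at a=12 m (b=L-a=4):
  θ_2 = -Pb²x(2aL-(3a+b)x)/(2L³EI)  [x≤a] = -12·4²·(16/3)·(2·12·16-(3·12+4)·(16/3))/(2·16³·100000) = -2/9375 rad
Load 3 — triangular load w₀=-15 kN/m (0→w₀ over full span):
  θ_3 = -w₀(2x(L-x)(L-2x)(x+2L)+x²(L-x)²)/(120LEI) = -(-15)·(2·(16/3)·(16-(16/3))·(16-2·(16/3))·((16/3)+2·16)+(16/3)²·(16-(16/3))²)/(120·16·100000) = 512/253125 rad
Superposition: θ = Σ θ_i = 74/253125 rad ≈ 0.000292 rad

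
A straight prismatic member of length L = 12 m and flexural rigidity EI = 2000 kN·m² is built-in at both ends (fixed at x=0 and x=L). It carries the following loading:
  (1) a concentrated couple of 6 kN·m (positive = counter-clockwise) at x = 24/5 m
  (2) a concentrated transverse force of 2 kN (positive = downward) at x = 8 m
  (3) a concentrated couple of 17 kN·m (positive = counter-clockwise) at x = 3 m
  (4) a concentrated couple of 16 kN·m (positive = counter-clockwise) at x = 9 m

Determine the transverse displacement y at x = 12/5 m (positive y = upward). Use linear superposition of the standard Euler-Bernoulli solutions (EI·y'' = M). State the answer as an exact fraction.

y(12/5) = -45601/37500000 m

Load 1 — applied couple M₀=6 kN·m at a=24/5 m (b=L-a=36/5):
  y_1 = (R_Ax³/6 - M_Ax²/2)/EI  [x≤a] with R_A=18/25, M_A=18/25 = ((18/25)·(12/5)³/6 - (18/25)·(12/5)²/2)/2000 = -81/390625 m
Load 2 — point force P=2 kN at a=8 m (b=L-a=4):
  y_2 = -Pb²x²(3aL-(3a+b)x)/(6L³EI)  [x≤a] = -2·4²·(12/5)²·(3·8·12-(3·8+4)·(12/5))/(6·12³·2000) = -92/46875 m
Load 3 — applied couple M₀=17 kN·m at a=3 m (b=L-a=9):
  y_3 = (R_Ax³/6 - M_Ax²/2)/EI  [x≤a] with R_A=51/32, M_A=-51/16 = ((51/32)·(12/5)³/6 - (-51/16)·(12/5)²/2)/2000 = 3213/500000 m
Load 4 — applied couple M₀=16 kN·m at a=9 m (b=L-a=3):
  y_4 = (R_Ax³/6 - M_Ax²/2)/EI  [x≤a] with R_A=3/2, M_A=5 = ((3/2)·(12/5)³/6 - 5·(12/5)²/2)/2000 = -171/31250 m
Superposition: y = Σ y_i = -45601/37500000 m ≈ -0.001216 m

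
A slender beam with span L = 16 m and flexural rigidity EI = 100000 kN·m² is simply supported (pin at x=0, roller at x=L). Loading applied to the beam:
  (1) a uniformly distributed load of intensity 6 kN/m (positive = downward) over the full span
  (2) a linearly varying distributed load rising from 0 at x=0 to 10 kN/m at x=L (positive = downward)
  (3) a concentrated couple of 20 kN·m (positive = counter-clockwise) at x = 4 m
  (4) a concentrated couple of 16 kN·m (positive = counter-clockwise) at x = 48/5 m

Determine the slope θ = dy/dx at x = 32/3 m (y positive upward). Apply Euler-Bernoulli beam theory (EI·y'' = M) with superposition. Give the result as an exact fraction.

θ(32/3) = 2638343/303750000 rad

Load 1 — uniform load w=6 kN/m over full span:
  θ_1 = -w(L³-6Lx²+4x³)/(24EI) = -6·(16³-6·16·(32/3)²+4·(32/3)³)/(24·100000) = 416/84375 rad
Load 2 — triangular load w₀=10 kN/m (0→w₀ over full span):
  θ_2 = -w₀(7L⁴-30L²x²+15x⁴)/(360LEI) = -10·(7·16⁴-30·16²·(32/3)²+15·(32/3)⁴)/(360·16·100000) = 2912/759375 rad
Load 3 — applied couple M₀=20 kN·m at a=4 m (b=L-a=12):
  θ_3 = (M₀x²/(2L)-M₀(x-a)+C₁)/EI  [x>a] with C₁=M₀(3b²-L²)/(6L)=110/3 = (20·(32/3)²/(2·16)-20·((32/3)-4)+(110/3))/100000 = -23/90000 rad
Load 4 — applied couple M₀=16 kN·m at a=48/5 m (b=L-a=32/5):
  θ_4 = (M₀x²/(2L)-M₀(x-a)+C₁)/EI  [x>a] with C₁=M₀(3b²-L²)/(6L)=-1664/75 = (16·(32/3)²/(2·16)-16·((32/3)-(48/5))+(-1664/75))/100000 = 124/703125 rad
Superposition: θ = Σ θ_i = 2638343/303750000 rad ≈ 0.008686 rad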